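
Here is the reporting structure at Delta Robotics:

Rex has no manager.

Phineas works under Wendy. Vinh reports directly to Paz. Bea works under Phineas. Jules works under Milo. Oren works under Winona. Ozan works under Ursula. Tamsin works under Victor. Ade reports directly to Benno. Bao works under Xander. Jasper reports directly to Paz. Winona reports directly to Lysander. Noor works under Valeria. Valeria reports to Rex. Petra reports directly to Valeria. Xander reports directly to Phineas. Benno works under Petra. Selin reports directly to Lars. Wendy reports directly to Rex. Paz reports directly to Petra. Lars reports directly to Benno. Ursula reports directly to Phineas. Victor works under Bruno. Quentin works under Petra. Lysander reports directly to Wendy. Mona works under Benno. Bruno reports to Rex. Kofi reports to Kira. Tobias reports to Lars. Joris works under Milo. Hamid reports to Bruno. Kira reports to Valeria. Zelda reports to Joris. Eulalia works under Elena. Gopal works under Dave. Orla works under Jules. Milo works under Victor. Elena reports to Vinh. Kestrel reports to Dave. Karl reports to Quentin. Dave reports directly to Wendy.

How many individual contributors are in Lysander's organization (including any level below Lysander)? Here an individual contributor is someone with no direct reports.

1

The only person in Lysander's organization with no one reporting to them is Oren. That is 1.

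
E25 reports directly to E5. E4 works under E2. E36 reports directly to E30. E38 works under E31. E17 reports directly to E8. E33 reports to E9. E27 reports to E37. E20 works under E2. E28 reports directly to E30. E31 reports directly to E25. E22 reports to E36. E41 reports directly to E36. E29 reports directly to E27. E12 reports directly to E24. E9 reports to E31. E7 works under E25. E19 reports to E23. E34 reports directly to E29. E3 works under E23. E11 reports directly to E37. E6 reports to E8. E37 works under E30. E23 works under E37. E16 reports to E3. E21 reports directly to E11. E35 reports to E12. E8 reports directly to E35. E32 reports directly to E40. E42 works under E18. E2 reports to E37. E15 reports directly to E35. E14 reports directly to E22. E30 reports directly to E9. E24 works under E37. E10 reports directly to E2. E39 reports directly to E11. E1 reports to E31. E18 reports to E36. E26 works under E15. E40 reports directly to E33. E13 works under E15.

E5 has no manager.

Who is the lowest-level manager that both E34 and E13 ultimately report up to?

E34's chain of managers is E29, E27, E37, E30, E9, E31, E25, E5. E13's chain of managers is E15, E35, E12, E24, E37, E30, E9, E31, E25, E5. The first manager that appears in both chains is E37.

E37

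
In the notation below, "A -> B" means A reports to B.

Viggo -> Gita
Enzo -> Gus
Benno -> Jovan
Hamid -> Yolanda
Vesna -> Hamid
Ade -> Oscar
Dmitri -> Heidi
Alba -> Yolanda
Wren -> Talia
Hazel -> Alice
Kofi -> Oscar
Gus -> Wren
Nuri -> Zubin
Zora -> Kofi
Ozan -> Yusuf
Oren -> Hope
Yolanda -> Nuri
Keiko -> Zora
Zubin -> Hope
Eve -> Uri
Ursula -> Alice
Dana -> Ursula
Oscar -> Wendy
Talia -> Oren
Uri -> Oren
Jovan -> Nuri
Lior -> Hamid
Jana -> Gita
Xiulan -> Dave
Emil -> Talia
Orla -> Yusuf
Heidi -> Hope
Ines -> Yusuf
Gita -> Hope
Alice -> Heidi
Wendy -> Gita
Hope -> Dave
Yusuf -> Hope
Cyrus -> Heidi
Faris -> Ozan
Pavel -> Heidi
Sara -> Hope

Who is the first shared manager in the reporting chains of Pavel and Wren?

Pavel's chain of managers is Heidi, Hope, Dave. Wren's chain of managers is Talia, Oren, Hope, Dave. The first manager that appears in both chains is Hope.

Hope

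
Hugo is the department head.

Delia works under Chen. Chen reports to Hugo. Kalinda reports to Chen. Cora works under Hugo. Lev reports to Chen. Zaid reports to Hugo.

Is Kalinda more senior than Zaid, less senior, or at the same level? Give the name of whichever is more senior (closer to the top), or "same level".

Kalinda is 2 levels below Hugo; Zaid is 1. Zaid is higher.

Zaid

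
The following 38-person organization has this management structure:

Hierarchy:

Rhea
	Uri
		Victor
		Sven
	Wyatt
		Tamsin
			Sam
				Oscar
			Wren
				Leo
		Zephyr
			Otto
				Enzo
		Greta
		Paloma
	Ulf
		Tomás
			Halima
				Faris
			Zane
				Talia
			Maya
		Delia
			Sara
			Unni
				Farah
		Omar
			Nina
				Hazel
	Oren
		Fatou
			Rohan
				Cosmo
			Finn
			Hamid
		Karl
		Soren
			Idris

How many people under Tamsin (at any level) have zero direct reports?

2

The people in Tamsin's organization with no one reporting to them are Leo, Oscar. That is 2.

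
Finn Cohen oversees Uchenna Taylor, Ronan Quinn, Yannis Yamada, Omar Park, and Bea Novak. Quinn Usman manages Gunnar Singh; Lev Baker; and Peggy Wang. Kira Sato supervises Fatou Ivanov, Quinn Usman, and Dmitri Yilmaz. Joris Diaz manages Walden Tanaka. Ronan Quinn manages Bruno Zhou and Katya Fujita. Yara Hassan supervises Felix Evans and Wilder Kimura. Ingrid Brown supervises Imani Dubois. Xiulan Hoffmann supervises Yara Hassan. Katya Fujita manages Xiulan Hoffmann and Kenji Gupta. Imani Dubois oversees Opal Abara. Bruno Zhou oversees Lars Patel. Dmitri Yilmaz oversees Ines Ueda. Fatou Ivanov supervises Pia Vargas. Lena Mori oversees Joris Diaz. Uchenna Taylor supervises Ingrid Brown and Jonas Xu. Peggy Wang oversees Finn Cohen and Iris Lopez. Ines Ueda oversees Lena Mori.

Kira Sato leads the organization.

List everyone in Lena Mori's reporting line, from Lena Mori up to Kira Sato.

Lena Mori -> Ines Ueda -> Dmitri Yilmaz -> Kira Sato

Lena Mori reports to Ines Ueda. Ines Ueda reports to Dmitri Yilmaz. Dmitri Yilmaz reports to Kira Sato. Kira Sato is at the top.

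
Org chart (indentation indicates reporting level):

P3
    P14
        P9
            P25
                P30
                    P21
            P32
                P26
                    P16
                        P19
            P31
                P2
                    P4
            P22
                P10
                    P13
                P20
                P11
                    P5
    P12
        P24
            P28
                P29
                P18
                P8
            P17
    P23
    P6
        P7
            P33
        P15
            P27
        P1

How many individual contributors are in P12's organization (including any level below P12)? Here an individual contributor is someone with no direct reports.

The people in P12's organization with no one reporting to them are P17, P8, P18, P29. That is 4.

4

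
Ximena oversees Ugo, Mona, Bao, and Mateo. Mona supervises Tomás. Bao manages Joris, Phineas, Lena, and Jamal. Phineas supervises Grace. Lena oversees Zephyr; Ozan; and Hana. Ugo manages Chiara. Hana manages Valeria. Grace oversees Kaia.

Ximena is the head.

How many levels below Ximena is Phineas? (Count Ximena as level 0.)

Chain from Phineas up to Ximena: Phineas → Bao → Ximena. That is 2 steps up, so Phineas is 2 levels below Ximena.

2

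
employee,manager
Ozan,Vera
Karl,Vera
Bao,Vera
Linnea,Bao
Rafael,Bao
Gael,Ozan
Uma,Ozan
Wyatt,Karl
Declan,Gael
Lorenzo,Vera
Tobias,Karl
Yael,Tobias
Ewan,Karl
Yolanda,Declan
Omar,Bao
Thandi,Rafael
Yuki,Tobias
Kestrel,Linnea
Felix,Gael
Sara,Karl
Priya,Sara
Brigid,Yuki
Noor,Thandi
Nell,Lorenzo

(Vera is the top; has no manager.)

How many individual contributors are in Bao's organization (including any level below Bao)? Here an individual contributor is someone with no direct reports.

3

The people in Bao's organization with no one reporting to them are Omar, Noor, Kestrel. That is 3.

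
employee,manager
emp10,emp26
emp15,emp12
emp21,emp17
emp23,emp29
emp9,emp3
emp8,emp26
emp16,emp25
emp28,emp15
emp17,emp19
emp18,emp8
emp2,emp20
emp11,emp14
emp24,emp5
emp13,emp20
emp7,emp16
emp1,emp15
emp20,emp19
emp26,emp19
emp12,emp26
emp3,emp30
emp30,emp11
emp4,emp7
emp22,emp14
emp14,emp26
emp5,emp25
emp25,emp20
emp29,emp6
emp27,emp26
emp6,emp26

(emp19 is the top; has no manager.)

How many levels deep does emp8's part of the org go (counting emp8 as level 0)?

1

The longest chain under emp8 runs emp8 → emp18, which is 1 level below emp8.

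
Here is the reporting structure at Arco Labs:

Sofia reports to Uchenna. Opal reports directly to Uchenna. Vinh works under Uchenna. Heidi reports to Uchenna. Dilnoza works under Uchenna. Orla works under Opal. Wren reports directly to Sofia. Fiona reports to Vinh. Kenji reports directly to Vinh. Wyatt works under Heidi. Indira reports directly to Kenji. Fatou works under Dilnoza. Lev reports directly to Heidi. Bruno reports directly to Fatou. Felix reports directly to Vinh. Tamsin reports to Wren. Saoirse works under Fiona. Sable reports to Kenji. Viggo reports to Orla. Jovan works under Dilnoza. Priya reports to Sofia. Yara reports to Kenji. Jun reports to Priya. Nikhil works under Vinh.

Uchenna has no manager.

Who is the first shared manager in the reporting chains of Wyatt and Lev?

Wyatt's chain of managers is Heidi, Uchenna. Lev's chain of managers is Heidi, Uchenna. The first manager that appears in both chains is Heidi.

Heidi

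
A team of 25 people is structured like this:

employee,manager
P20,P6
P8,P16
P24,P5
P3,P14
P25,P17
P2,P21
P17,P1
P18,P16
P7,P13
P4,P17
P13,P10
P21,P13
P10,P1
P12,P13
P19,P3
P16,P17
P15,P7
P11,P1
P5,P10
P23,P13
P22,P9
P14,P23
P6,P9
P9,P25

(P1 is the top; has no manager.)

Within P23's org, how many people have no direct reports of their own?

The only person in P23's organization with no one reporting to them is P19. That is 1.

1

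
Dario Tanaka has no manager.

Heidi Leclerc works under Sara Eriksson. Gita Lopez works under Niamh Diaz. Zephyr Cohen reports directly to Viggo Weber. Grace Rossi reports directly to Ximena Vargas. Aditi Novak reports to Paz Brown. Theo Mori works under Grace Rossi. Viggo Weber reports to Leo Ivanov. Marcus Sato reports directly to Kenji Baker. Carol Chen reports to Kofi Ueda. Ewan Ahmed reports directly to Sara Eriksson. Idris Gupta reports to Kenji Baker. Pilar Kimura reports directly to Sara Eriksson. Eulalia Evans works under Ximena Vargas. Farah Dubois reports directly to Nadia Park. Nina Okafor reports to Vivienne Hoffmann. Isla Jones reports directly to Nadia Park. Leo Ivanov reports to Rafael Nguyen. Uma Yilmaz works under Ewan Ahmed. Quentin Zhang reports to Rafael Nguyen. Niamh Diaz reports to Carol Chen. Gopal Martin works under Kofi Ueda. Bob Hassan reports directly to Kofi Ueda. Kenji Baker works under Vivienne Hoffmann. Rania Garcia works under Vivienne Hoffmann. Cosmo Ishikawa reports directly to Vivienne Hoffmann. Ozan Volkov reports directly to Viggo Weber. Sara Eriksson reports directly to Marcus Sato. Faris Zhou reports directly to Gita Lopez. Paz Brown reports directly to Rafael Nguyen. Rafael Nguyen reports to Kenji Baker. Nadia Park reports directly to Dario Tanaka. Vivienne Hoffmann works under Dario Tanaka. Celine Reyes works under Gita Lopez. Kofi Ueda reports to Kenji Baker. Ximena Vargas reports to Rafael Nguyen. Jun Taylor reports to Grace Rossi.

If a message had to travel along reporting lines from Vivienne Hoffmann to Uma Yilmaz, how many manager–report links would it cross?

Uma Yilmaz is in Vivienne Hoffmann's organization: the chain from Uma Yilmaz up to Vivienne Hoffmann is Uma Yilmaz → Ewan Ahmed → Sara Eriksson → Marcus Sato → Kenji Baker → Vivienne Hoffmann, which is 5 links.

5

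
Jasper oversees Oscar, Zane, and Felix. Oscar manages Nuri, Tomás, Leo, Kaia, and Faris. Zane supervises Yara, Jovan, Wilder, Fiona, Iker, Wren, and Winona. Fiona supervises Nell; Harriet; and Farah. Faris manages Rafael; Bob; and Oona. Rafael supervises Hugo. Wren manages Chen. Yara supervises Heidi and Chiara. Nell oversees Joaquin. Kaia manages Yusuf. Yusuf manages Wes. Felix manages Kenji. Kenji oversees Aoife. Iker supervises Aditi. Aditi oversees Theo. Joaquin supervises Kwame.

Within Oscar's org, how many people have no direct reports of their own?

The people in Oscar's organization with no one reporting to them are Nuri, Tomás, Leo, Wes, Oona, Bob, Hugo. That is 7.

7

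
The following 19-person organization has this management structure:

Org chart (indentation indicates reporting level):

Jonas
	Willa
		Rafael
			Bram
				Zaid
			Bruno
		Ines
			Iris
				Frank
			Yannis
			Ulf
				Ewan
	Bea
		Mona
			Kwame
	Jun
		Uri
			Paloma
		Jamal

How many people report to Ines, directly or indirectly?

5

Ines directly manages Iris, Yannis, Ulf. Under Iris: Frank (1). Yannis has no reports. Under Ulf: Ewan (1). So Ines's organization is 3 direct reports plus everyone under them: 2 + 1 + 2 = 5.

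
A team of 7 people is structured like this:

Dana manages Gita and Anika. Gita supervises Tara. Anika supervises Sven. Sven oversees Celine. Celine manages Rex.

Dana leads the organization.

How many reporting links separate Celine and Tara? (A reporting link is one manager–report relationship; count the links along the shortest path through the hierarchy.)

Celine is 3 levels below Dana, and Tara is 2 levels below Dana (their lowest common manager). The shortest path runs up from Celine to Dana and back down to Tara: 3 + 2 = 5 links.

5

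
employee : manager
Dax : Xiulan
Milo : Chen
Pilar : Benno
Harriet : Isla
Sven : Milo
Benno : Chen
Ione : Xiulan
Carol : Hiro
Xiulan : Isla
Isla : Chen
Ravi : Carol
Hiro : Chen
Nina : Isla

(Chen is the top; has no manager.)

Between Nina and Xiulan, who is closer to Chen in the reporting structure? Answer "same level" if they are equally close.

Both Nina and Xiulan are 2 levels below Chen.

same level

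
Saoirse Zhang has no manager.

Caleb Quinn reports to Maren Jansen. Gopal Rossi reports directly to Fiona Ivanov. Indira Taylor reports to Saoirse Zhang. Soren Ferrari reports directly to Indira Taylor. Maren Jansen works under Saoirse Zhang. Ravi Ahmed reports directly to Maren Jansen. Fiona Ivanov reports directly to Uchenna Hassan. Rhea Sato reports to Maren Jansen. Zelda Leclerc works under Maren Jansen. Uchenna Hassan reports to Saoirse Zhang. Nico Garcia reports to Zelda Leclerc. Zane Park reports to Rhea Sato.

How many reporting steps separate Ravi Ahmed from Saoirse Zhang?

2

Chain from Ravi Ahmed up to Saoirse Zhang: Ravi Ahmed → Maren Jansen → Saoirse Zhang. That is 2 steps up, so Ravi Ahmed is 2 levels below Saoirse Zhang.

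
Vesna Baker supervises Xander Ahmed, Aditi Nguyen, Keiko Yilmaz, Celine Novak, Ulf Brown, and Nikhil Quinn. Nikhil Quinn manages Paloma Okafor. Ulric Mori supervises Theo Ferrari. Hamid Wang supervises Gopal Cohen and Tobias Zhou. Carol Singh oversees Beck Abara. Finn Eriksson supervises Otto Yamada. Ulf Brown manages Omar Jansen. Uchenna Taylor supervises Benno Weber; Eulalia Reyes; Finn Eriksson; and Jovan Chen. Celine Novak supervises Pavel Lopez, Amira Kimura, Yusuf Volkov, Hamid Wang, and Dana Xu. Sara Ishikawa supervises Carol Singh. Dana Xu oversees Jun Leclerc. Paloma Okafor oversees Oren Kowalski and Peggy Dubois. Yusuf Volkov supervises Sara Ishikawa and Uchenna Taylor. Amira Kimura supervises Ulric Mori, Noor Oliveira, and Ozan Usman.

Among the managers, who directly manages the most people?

Direct-report counts: Vesna Baker has 6; Nikhil Quinn has 1; Paloma Okafor has 2; Ulf Brown has 1; Celine Novak has 5; Dana Xu has 1; Hamid Wang has 2; Yusuf Volkov has 2; Uchenna Taylor has 4; Finn Eriksson has 1; Sara Ishikawa has 1; Carol Singh has 1; Amira Kimura has 3; Ulric Mori has 1. The largest is 6, held by Vesna Baker.

Vesna Baker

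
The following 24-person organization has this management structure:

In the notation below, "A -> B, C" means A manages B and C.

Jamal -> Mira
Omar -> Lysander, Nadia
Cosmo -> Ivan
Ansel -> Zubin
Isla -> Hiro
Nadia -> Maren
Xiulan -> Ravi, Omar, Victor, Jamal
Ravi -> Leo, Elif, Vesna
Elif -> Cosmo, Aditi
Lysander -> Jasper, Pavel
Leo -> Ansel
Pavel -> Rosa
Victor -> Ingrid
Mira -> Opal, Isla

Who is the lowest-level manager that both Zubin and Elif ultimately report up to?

Ravi

Zubin's chain of managers is Ansel, Leo, Ravi, Xiulan. Elif's chain of managers is Ravi, Xiulan. The first manager that appears in both chains is Ravi.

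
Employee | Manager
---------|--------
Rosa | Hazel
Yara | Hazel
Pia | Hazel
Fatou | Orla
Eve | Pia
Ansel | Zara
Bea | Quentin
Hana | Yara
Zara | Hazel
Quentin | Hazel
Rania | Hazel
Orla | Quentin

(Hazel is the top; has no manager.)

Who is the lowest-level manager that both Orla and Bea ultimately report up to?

Quentin

Orla's chain of managers is Quentin, Hazel. Bea's chain of managers is Quentin, Hazel. The first manager that appears in both chains is Quentin.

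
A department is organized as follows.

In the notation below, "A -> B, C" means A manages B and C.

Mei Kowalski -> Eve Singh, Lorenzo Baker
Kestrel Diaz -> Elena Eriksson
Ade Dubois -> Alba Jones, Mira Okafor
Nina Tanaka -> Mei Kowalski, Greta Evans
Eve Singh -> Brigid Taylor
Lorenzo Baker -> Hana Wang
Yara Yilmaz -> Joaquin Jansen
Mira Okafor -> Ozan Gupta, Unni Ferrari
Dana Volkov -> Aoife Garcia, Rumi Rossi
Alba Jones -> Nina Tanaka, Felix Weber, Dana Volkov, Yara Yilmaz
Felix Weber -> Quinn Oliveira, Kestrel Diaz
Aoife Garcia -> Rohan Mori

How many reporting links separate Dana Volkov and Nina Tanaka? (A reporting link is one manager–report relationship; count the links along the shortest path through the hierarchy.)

Dana Volkov is 1 level below Alba Jones, and Nina Tanaka is 1 level below Alba Jones (their lowest common manager). The shortest path runs up from Dana Volkov to Alba Jones and back down to Nina Tanaka: 1 + 1 = 2 links.

2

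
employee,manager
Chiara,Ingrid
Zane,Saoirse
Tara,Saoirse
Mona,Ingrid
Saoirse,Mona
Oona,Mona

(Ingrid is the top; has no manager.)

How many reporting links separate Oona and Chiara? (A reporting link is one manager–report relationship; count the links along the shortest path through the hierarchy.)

Oona is 2 levels below Ingrid, and Chiara is 1 level below Ingrid (their lowest common manager). The shortest path runs up from Oona to Ingrid and back down to Chiara: 2 + 1 = 3 links.

3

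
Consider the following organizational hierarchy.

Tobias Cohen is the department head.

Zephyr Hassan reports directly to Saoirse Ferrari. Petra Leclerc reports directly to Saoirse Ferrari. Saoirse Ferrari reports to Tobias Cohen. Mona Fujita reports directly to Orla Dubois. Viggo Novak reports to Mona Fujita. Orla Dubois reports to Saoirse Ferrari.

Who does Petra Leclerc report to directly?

Saoirse Ferrari

Petra Leclerc reports directly to Saoirse Ferrari.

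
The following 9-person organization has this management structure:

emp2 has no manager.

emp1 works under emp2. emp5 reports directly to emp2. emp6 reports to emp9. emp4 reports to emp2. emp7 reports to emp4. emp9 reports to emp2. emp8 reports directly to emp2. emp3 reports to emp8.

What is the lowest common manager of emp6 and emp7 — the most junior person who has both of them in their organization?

emp2

emp6's chain of managers is emp9, emp2. emp7's chain of managers is emp4, emp2. The first manager that appears in both chains is emp2.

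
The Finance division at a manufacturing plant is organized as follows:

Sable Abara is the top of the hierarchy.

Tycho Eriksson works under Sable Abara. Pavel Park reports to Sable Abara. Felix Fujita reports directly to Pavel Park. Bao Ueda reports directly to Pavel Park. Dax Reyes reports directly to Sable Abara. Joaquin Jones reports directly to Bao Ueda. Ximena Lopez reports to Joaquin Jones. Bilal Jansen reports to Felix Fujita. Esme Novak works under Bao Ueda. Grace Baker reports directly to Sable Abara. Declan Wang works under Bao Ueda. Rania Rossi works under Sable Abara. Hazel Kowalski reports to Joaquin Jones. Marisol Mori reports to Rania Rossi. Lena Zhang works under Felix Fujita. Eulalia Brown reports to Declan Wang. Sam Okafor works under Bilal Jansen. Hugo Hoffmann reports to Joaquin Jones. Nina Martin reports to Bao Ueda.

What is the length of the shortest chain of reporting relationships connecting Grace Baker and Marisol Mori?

3

Grace Baker is 1 level below Sable Abara, and Marisol Mori is 2 levels below Sable Abara (their lowest common manager). The shortest path runs up from Grace Baker to Sable Abara and back down to Marisol Mori: 1 + 2 = 3 links.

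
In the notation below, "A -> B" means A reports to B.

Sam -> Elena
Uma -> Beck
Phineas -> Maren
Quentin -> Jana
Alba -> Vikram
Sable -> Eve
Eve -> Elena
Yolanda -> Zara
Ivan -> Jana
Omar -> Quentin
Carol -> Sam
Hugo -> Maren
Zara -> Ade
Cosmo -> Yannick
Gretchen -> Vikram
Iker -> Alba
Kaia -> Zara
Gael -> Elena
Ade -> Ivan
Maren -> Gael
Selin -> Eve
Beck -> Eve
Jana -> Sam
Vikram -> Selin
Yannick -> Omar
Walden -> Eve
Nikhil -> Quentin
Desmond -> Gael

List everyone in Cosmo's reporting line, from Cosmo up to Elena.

Cosmo reports to Yannick. Yannick reports to Omar. Omar reports to Quentin. Quentin reports to Jana. Jana reports to Sam. Sam reports to Elena. Elena is at the top.

Cosmo -> Yannick -> Omar -> Quentin -> Jana -> Sam -> Elena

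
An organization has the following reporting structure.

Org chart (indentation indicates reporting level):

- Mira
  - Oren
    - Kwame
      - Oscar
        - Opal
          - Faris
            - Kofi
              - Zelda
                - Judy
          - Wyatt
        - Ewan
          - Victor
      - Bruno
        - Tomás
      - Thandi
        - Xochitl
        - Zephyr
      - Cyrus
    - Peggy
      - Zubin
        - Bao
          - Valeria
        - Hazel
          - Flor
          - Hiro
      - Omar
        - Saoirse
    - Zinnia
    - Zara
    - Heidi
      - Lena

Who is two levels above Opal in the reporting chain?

Opal reports to Oscar, and Oscar reports to Kwame. So Opal's skip-level manager is Kwame.

Kwame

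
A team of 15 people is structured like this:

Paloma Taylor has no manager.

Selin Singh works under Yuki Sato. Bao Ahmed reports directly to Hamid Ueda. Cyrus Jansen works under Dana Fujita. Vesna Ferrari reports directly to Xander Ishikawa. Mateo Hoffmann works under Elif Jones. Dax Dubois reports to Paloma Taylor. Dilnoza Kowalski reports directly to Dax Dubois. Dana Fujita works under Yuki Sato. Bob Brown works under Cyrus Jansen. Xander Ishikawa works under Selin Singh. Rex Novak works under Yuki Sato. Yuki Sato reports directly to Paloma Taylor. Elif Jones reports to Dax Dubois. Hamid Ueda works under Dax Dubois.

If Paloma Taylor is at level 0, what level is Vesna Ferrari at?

4

Chain from Vesna Ferrari up to Paloma Taylor: Vesna Ferrari → Xander Ishikawa → Selin Singh → Yuki Sato → Paloma Taylor. That is 4 steps up, so Vesna Ferrari is 4 levels below Paloma Taylor.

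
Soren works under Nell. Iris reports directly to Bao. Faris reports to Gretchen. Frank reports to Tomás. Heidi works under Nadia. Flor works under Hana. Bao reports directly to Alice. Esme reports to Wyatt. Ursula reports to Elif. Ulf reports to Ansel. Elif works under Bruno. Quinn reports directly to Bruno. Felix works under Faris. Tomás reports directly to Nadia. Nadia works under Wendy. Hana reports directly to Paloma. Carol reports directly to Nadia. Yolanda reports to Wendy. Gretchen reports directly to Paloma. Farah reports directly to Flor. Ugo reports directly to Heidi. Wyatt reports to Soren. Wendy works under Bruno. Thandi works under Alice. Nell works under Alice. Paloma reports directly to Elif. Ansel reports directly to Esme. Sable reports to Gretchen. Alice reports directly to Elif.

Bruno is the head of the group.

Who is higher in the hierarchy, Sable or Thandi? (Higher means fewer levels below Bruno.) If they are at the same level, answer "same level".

Thandi

Sable is 4 levels below Bruno; Thandi is 3. Thandi is higher.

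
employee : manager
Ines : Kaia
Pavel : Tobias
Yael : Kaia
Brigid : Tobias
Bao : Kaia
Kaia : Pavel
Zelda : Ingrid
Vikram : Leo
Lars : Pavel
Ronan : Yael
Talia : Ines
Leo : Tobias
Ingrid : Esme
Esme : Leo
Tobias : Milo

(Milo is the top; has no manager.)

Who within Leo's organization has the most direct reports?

Leo

Direct-report counts within Leo's organization: Leo has 2; Esme has 1; Ingrid has 1. The largest is 2, held by Leo.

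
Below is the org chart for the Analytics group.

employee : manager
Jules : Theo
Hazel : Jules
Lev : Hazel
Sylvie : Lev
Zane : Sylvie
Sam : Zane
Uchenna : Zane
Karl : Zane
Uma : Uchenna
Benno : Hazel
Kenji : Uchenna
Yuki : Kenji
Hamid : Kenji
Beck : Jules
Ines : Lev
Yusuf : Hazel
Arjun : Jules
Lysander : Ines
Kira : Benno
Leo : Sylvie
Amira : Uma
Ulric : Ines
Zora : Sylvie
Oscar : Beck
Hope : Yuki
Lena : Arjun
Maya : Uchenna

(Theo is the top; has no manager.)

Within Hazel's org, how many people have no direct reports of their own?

The people in Hazel's organization with no one reporting to them are Yusuf, Kira, Ulric, Lysander, Zora, Leo, Karl, Maya, Hamid, Hope, Amira, Sam. That is 12.

12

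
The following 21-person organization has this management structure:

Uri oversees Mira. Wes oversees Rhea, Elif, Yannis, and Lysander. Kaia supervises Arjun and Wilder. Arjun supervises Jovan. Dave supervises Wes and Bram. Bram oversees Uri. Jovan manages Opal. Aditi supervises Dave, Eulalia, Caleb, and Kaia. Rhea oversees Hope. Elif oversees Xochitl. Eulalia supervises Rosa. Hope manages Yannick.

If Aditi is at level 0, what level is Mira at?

4

Chain from Mira up to Aditi: Mira → Uri → Bram → Dave → Aditi. That is 4 steps up, so Mira is 4 levels below Aditi.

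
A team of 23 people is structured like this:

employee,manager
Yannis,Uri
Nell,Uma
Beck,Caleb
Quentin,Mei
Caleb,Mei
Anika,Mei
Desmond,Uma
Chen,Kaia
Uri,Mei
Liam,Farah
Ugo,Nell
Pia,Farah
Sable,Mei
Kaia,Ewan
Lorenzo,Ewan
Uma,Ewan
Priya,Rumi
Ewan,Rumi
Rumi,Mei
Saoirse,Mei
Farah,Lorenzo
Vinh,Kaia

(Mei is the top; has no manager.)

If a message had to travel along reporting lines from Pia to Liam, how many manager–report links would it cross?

2

Pia is 1 level below Farah, and Liam is 1 level below Farah (their lowest common manager). The shortest path runs up from Pia to Farah and back down to Liam: 1 + 1 = 2 links.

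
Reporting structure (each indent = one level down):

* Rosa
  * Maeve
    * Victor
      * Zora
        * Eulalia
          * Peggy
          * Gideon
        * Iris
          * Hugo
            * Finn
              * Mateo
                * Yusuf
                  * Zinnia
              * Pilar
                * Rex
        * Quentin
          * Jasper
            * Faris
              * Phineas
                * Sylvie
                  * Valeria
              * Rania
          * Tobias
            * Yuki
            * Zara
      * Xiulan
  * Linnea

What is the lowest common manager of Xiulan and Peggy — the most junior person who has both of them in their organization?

Victor

Xiulan's chain of managers is Victor, Maeve, Rosa. Peggy's chain of managers is Eulalia, Zora, Victor, Maeve, Rosa. The first manager that appears in both chains is Victor.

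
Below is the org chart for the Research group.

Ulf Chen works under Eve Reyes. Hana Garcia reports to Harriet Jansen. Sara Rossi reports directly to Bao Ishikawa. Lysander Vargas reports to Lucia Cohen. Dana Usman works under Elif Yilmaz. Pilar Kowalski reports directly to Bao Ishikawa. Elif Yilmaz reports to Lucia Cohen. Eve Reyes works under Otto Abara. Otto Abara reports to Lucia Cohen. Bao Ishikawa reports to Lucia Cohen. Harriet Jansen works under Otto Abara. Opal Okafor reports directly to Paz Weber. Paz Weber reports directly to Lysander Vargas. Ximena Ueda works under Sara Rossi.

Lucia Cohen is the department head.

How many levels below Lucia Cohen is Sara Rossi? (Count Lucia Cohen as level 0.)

Chain from Sara Rossi up to Lucia Cohen: Sara Rossi → Bao Ishikawa → Lucia Cohen. That is 2 steps up, so Sara Rossi is 2 levels below Lucia Cohen.

2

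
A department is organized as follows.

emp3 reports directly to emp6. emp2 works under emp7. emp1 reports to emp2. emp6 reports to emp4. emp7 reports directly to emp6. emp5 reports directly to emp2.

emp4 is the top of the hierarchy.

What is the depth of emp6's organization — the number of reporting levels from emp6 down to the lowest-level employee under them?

The longest chain under emp6 runs emp6 → emp7 → emp2 → emp5, which is 3 levels below emp6.

3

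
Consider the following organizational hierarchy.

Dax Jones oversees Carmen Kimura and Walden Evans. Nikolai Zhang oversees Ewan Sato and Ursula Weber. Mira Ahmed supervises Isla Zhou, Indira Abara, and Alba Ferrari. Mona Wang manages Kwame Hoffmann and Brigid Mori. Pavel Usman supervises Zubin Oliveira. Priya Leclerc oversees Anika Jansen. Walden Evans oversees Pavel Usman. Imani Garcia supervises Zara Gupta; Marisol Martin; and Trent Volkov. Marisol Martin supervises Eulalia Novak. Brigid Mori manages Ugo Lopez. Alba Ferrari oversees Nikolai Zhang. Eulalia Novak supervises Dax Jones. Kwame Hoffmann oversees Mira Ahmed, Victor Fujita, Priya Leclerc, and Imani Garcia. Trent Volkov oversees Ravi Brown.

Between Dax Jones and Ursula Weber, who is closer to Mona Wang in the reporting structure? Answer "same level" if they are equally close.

same level

Both Dax Jones and Ursula Weber are 5 levels below Mona Wang.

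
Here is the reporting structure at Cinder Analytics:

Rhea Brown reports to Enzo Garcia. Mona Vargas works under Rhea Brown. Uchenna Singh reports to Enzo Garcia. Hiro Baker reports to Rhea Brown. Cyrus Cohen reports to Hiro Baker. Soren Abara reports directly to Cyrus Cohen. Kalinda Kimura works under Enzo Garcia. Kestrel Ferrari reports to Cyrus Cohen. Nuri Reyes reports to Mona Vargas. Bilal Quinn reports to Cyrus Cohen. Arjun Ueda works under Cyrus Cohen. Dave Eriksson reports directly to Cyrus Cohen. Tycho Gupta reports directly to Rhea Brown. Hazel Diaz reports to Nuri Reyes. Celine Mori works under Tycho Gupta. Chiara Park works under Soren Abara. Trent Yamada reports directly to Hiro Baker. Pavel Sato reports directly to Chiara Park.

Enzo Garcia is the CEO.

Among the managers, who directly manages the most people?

Direct-report counts: Enzo Garcia has 3; Rhea Brown has 3; Tycho Gupta has 1; Hiro Baker has 2; Cyrus Cohen has 5; Soren Abara has 1; Chiara Park has 1; Mona Vargas has 1; Nuri Reyes has 1. The largest is 5, held by Cyrus Cohen.

Cyrus Cohen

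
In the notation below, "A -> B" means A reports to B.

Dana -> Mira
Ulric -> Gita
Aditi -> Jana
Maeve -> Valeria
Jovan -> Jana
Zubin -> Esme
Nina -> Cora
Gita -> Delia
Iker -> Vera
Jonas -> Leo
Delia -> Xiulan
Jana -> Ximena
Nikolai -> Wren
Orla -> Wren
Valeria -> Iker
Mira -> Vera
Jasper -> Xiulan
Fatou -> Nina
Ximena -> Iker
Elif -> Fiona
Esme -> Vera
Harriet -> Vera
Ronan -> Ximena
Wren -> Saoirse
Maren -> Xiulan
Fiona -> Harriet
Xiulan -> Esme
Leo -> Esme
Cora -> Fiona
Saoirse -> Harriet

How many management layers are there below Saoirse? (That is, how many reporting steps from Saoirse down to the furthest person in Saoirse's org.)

The longest chain under Saoirse runs Saoirse → Wren → Nikolai, which is 2 levels below Saoirse.

2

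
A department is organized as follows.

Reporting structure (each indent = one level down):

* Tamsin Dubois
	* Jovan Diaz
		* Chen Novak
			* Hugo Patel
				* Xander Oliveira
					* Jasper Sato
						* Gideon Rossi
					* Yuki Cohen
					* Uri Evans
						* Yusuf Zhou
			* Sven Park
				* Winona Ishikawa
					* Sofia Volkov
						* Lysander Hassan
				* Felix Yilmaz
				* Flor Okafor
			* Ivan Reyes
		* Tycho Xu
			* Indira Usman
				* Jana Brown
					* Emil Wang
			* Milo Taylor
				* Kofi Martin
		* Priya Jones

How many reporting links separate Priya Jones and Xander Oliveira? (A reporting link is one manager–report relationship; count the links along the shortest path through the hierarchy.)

4

Priya Jones is 1 level below Jovan Diaz, and Xander Oliveira is 3 levels below Jovan Diaz (their lowest common manager). The shortest path runs up from Priya Jones to Jovan Diaz and back down to Xander Oliveira: 1 + 3 = 4 links.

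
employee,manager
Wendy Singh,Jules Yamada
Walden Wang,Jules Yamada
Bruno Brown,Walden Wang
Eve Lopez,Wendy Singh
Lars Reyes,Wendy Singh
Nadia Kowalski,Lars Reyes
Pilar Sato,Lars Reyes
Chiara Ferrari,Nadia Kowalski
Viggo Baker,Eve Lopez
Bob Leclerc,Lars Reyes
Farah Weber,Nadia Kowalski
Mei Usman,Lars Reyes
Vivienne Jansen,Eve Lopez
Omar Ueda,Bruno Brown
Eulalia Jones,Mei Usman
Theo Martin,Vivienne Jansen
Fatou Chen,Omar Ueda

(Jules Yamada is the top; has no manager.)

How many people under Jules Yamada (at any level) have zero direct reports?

8

The people in Jules Yamada's organization with no one reporting to them are Fatou Chen, Eulalia Jones, Bob Leclerc, Pilar Sato, Farah Weber, Chiara Ferrari, Theo Martin, Viggo Baker. That is 8.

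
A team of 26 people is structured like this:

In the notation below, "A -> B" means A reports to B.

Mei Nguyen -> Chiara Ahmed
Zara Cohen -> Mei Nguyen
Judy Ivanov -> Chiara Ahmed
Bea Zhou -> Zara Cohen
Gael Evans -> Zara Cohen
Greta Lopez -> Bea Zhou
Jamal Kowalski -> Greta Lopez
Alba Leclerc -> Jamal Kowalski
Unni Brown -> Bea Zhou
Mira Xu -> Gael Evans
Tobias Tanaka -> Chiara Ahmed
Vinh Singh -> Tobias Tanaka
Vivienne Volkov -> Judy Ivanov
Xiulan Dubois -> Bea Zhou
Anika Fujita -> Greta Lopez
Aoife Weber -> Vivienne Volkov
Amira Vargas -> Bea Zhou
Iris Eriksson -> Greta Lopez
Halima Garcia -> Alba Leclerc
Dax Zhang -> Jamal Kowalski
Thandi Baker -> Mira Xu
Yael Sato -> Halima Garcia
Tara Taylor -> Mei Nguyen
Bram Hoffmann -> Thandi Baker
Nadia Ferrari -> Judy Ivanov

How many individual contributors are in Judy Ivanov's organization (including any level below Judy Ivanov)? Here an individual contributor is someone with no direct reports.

2

The people in Judy Ivanov's organization with no one reporting to them are Nadia Ferrari, Aoife Weber. That is 2.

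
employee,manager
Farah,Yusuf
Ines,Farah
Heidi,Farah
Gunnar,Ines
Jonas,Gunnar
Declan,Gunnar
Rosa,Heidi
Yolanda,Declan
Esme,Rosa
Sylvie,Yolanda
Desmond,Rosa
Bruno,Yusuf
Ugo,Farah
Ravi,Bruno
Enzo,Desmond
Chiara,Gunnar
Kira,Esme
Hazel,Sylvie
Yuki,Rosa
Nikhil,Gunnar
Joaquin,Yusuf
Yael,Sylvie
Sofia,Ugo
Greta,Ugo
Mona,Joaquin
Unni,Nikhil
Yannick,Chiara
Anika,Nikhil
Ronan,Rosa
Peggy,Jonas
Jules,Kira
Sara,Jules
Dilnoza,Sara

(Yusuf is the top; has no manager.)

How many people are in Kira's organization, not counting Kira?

Kira directly manages Jules. Under Jules: Sara, Dilnoza (2). That's 3 in total.

3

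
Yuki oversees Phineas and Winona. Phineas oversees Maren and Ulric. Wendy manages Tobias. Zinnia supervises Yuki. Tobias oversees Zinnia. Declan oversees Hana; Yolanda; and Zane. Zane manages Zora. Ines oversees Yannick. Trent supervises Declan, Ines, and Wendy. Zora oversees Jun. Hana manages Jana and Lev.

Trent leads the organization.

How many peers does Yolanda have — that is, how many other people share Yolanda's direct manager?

2

Yolanda reports to Declan. Declan's other direct reports are Hana, Zane — 2 peers.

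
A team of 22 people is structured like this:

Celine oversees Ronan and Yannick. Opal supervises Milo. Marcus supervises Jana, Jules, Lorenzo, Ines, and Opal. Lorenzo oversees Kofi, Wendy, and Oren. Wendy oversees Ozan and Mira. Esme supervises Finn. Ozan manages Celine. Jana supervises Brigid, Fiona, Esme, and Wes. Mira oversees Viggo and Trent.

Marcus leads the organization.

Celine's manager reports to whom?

Wendy

Celine reports to Ozan, and Ozan reports to Wendy. So Celine's skip-level manager is Wendy.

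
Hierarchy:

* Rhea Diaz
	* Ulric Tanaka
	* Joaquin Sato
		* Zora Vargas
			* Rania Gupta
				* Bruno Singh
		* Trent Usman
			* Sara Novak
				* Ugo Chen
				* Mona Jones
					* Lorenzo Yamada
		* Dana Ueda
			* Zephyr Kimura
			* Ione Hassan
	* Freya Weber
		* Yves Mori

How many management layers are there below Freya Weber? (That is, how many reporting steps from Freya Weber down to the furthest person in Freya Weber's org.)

The longest chain under Freya Weber runs Freya Weber → Yves Mori, which is 1 level below Freya Weber.

1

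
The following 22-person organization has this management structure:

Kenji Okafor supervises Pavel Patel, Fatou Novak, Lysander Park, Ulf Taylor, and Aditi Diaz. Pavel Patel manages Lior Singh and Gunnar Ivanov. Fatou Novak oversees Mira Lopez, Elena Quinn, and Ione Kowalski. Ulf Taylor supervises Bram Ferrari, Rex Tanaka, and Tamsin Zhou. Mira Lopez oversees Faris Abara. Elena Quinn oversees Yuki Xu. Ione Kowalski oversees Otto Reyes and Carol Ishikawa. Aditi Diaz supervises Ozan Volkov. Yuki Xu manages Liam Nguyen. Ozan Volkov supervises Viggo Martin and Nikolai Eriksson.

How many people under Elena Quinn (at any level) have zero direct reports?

The only person in Elena Quinn's organization with no one reporting to them is Liam Nguyen. That is 1.

1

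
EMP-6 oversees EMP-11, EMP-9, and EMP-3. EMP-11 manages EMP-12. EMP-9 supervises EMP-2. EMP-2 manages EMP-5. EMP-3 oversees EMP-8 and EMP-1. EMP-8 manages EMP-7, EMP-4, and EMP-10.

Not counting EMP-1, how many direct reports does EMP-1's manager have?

1

EMP-1 reports to EMP-3. EMP-3's other direct reports are EMP-8 — 1 peer.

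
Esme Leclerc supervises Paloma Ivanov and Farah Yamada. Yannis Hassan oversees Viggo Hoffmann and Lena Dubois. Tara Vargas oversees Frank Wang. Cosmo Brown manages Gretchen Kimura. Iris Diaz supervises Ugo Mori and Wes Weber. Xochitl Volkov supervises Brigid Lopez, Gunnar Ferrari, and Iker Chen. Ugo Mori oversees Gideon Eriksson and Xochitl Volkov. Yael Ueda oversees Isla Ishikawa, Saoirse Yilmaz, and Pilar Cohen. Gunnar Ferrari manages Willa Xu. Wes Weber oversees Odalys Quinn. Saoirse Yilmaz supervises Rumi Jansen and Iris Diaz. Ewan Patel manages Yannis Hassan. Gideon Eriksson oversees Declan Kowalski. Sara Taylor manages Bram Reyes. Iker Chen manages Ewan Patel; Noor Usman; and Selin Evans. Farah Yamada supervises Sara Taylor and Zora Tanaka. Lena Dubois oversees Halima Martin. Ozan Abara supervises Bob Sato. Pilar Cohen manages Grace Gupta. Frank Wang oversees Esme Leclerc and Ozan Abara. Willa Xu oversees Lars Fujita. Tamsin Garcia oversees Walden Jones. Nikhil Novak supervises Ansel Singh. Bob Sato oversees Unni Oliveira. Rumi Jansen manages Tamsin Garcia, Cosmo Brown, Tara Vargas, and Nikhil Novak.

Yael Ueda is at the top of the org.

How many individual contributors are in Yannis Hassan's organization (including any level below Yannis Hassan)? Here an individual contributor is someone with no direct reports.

2

The people in Yannis Hassan's organization with no one reporting to them are Viggo Hoffmann, Halima Martin. That is 2.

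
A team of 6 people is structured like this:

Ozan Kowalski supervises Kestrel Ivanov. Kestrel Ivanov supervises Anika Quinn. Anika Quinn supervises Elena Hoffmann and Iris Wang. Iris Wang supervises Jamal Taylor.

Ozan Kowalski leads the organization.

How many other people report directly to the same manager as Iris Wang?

Iris Wang reports to Anika Quinn. Anika Quinn's other direct reports are Elena Hoffmann — 1 peer.

1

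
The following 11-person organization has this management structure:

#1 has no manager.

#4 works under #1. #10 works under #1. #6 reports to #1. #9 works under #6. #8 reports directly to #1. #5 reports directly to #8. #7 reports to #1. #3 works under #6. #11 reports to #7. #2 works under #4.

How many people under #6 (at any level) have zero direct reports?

2

The people in #6's organization with no one reporting to them are #3, #9. That is 2.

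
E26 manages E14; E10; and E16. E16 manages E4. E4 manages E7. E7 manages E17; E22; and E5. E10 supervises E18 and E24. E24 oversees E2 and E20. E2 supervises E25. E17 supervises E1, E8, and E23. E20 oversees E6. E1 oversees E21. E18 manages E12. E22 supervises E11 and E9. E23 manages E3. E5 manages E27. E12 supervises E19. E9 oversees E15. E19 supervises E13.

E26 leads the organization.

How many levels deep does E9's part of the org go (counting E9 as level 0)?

1

The longest chain under E9 runs E9 → E15, which is 1 level below E9.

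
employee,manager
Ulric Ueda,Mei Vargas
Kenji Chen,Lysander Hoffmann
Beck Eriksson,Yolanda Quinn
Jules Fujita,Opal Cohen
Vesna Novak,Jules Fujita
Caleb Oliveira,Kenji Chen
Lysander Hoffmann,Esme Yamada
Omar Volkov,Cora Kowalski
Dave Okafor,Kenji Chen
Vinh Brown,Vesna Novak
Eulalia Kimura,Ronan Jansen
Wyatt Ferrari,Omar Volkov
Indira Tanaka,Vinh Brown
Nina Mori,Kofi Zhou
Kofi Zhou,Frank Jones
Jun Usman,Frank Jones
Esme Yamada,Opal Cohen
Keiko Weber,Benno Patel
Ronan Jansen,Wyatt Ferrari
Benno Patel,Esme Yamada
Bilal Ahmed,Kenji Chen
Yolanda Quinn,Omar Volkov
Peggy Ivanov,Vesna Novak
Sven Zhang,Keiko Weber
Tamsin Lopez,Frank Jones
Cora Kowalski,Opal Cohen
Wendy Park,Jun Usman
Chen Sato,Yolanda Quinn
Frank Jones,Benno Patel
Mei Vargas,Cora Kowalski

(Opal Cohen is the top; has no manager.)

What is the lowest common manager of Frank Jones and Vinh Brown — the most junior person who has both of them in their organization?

Opal Cohen

Frank Jones's chain of managers is Benno Patel, Esme Yamada, Opal Cohen. Vinh Brown's chain of managers is Vesna Novak, Jules Fujita, Opal Cohen. The first manager that appears in both chains is Opal Cohen.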